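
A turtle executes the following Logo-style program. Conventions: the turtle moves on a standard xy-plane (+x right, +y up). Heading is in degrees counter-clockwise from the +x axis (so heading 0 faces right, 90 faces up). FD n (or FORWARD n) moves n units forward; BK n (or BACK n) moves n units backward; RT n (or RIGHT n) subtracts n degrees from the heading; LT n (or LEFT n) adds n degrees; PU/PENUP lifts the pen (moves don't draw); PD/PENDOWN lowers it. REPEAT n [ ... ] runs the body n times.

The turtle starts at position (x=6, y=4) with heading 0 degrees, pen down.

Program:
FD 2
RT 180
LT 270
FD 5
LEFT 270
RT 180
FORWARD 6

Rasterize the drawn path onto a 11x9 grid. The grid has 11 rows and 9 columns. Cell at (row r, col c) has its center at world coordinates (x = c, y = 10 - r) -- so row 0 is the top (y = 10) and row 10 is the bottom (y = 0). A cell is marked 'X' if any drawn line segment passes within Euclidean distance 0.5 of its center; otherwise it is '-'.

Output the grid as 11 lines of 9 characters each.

Segment 0: (6,4) -> (8,4)
Segment 1: (8,4) -> (8,9)
Segment 2: (8,9) -> (2,9)

Answer: ---------
--XXXXXXX
--------X
--------X
--------X
--------X
------XXX
---------
---------
---------
---------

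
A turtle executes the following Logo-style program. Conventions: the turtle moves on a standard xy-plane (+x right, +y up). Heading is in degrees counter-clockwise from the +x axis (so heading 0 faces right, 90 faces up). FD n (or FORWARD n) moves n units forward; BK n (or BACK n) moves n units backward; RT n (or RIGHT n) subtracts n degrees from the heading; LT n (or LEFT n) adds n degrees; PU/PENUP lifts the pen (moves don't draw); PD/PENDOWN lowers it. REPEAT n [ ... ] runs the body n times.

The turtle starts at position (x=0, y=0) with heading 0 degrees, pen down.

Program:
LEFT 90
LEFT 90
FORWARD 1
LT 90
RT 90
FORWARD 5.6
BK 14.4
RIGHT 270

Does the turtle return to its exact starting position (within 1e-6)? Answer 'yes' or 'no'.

Executing turtle program step by step:
Start: pos=(0,0), heading=0, pen down
LT 90: heading 0 -> 90
LT 90: heading 90 -> 180
FD 1: (0,0) -> (-1,0) [heading=180, draw]
LT 90: heading 180 -> 270
RT 90: heading 270 -> 180
FD 5.6: (-1,0) -> (-6.6,0) [heading=180, draw]
BK 14.4: (-6.6,0) -> (7.8,0) [heading=180, draw]
RT 270: heading 180 -> 270
Final: pos=(7.8,0), heading=270, 3 segment(s) drawn

Start position: (0, 0)
Final position: (7.8, 0)
Distance = 7.8; >= 1e-6 -> NOT closed

Answer: no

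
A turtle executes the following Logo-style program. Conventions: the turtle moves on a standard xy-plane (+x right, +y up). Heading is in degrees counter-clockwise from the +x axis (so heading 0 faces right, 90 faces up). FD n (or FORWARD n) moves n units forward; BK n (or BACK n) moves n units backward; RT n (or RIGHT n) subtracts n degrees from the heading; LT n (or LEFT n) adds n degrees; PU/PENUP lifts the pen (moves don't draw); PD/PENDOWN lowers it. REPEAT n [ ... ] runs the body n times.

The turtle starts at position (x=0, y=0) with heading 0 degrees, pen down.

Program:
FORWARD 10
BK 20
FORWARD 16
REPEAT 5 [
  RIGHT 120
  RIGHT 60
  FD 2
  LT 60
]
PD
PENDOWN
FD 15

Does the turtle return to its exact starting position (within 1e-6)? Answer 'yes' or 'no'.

Answer: no

Derivation:
Executing turtle program step by step:
Start: pos=(0,0), heading=0, pen down
FD 10: (0,0) -> (10,0) [heading=0, draw]
BK 20: (10,0) -> (-10,0) [heading=0, draw]
FD 16: (-10,0) -> (6,0) [heading=0, draw]
REPEAT 5 [
  -- iteration 1/5 --
  RT 120: heading 0 -> 240
  RT 60: heading 240 -> 180
  FD 2: (6,0) -> (4,0) [heading=180, draw]
  LT 60: heading 180 -> 240
  -- iteration 2/5 --
  RT 120: heading 240 -> 120
  RT 60: heading 120 -> 60
  FD 2: (4,0) -> (5,1.732) [heading=60, draw]
  LT 60: heading 60 -> 120
  -- iteration 3/5 --
  RT 120: heading 120 -> 0
  RT 60: heading 0 -> 300
  FD 2: (5,1.732) -> (6,0) [heading=300, draw]
  LT 60: heading 300 -> 0
  -- iteration 4/5 --
  RT 120: heading 0 -> 240
  RT 60: heading 240 -> 180
  FD 2: (6,0) -> (4,0) [heading=180, draw]
  LT 60: heading 180 -> 240
  -- iteration 5/5 --
  RT 120: heading 240 -> 120
  RT 60: heading 120 -> 60
  FD 2: (4,0) -> (5,1.732) [heading=60, draw]
  LT 60: heading 60 -> 120
]
PD: pen down
PD: pen down
FD 15: (5,1.732) -> (-2.5,14.722) [heading=120, draw]
Final: pos=(-2.5,14.722), heading=120, 9 segment(s) drawn

Start position: (0, 0)
Final position: (-2.5, 14.722)
Distance = 14.933; >= 1e-6 -> NOT closed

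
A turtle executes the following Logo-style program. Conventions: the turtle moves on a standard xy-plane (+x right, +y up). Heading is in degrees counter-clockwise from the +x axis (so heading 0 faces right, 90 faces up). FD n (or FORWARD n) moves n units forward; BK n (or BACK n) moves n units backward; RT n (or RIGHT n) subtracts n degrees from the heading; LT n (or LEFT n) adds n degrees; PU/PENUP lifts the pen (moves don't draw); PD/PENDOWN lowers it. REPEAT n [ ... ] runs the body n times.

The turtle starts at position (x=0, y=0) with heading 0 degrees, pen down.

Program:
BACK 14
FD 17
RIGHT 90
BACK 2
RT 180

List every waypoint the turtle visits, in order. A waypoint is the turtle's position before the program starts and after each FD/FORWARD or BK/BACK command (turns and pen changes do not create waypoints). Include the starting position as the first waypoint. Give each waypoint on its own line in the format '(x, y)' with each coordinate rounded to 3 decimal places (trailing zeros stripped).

Executing turtle program step by step:
Start: pos=(0,0), heading=0, pen down
BK 14: (0,0) -> (-14,0) [heading=0, draw]
FD 17: (-14,0) -> (3,0) [heading=0, draw]
RT 90: heading 0 -> 270
BK 2: (3,0) -> (3,2) [heading=270, draw]
RT 180: heading 270 -> 90
Final: pos=(3,2), heading=90, 3 segment(s) drawn
Waypoints (4 total):
(0, 0)
(-14, 0)
(3, 0)
(3, 2)

Answer: (0, 0)
(-14, 0)
(3, 0)
(3, 2)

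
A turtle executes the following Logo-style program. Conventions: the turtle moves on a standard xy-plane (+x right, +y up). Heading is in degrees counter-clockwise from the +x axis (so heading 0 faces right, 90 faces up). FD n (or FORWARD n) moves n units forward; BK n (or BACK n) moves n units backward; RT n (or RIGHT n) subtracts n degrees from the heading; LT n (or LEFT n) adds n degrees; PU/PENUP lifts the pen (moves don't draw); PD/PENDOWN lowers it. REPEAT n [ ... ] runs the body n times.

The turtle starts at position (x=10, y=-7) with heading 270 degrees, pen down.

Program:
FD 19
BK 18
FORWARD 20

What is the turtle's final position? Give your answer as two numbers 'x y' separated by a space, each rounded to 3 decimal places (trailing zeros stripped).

Answer: 10 -28

Derivation:
Executing turtle program step by step:
Start: pos=(10,-7), heading=270, pen down
FD 19: (10,-7) -> (10,-26) [heading=270, draw]
BK 18: (10,-26) -> (10,-8) [heading=270, draw]
FD 20: (10,-8) -> (10,-28) [heading=270, draw]
Final: pos=(10,-28), heading=270, 3 segment(s) drawn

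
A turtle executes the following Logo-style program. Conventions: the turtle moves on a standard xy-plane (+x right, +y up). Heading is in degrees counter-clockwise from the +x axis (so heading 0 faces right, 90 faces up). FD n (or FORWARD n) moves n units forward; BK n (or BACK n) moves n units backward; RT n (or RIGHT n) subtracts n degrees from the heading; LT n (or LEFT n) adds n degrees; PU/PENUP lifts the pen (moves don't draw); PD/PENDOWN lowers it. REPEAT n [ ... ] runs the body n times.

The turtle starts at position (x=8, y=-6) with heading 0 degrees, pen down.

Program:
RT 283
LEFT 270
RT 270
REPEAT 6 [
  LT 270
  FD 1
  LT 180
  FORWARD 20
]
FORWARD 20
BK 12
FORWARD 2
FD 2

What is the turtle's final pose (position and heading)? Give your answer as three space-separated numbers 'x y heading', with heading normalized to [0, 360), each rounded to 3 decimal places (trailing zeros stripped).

Answer: -17.487 -31.931 257

Derivation:
Executing turtle program step by step:
Start: pos=(8,-6), heading=0, pen down
RT 283: heading 0 -> 77
LT 270: heading 77 -> 347
RT 270: heading 347 -> 77
REPEAT 6 [
  -- iteration 1/6 --
  LT 270: heading 77 -> 347
  FD 1: (8,-6) -> (8.974,-6.225) [heading=347, draw]
  LT 180: heading 347 -> 167
  FD 20: (8.974,-6.225) -> (-10.513,-1.726) [heading=167, draw]
  -- iteration 2/6 --
  LT 270: heading 167 -> 77
  FD 1: (-10.513,-1.726) -> (-10.288,-0.752) [heading=77, draw]
  LT 180: heading 77 -> 257
  FD 20: (-10.288,-0.752) -> (-14.787,-20.239) [heading=257, draw]
  -- iteration 3/6 --
  LT 270: heading 257 -> 167
  FD 1: (-14.787,-20.239) -> (-15.761,-20.014) [heading=167, draw]
  LT 180: heading 167 -> 347
  FD 20: (-15.761,-20.014) -> (3.726,-24.513) [heading=347, draw]
  -- iteration 4/6 --
  LT 270: heading 347 -> 257
  FD 1: (3.726,-24.513) -> (3.501,-25.487) [heading=257, draw]
  LT 180: heading 257 -> 77
  FD 20: (3.501,-25.487) -> (8,-6) [heading=77, draw]
  -- iteration 5/6 --
  LT 270: heading 77 -> 347
  FD 1: (8,-6) -> (8.974,-6.225) [heading=347, draw]
  LT 180: heading 347 -> 167
  FD 20: (8.974,-6.225) -> (-10.513,-1.726) [heading=167, draw]
  -- iteration 6/6 --
  LT 270: heading 167 -> 77
  FD 1: (-10.513,-1.726) -> (-10.288,-0.752) [heading=77, draw]
  LT 180: heading 77 -> 257
  FD 20: (-10.288,-0.752) -> (-14.787,-20.239) [heading=257, draw]
]
FD 20: (-14.787,-20.239) -> (-19.286,-39.726) [heading=257, draw]
BK 12: (-19.286,-39.726) -> (-16.587,-28.034) [heading=257, draw]
FD 2: (-16.587,-28.034) -> (-17.037,-29.983) [heading=257, draw]
FD 2: (-17.037,-29.983) -> (-17.487,-31.931) [heading=257, draw]
Final: pos=(-17.487,-31.931), heading=257, 16 segment(s) drawn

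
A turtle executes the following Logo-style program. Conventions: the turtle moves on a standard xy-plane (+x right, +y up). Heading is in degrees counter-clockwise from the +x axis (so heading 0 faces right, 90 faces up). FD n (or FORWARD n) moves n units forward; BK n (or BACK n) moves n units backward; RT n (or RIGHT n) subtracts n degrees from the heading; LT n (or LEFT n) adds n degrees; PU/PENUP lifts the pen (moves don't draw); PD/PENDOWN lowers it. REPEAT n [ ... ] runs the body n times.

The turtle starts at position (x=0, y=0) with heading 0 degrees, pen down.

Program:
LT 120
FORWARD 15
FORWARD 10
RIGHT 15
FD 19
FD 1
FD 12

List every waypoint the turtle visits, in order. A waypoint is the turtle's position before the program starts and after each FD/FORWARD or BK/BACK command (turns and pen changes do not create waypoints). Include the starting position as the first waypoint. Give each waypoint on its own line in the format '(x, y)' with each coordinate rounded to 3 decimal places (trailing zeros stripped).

Executing turtle program step by step:
Start: pos=(0,0), heading=0, pen down
LT 120: heading 0 -> 120
FD 15: (0,0) -> (-7.5,12.99) [heading=120, draw]
FD 10: (-7.5,12.99) -> (-12.5,21.651) [heading=120, draw]
RT 15: heading 120 -> 105
FD 19: (-12.5,21.651) -> (-17.418,40.003) [heading=105, draw]
FD 1: (-17.418,40.003) -> (-17.676,40.969) [heading=105, draw]
FD 12: (-17.676,40.969) -> (-20.782,52.56) [heading=105, draw]
Final: pos=(-20.782,52.56), heading=105, 5 segment(s) drawn
Waypoints (6 total):
(0, 0)
(-7.5, 12.99)
(-12.5, 21.651)
(-17.418, 40.003)
(-17.676, 40.969)
(-20.782, 52.56)

Answer: (0, 0)
(-7.5, 12.99)
(-12.5, 21.651)
(-17.418, 40.003)
(-17.676, 40.969)
(-20.782, 52.56)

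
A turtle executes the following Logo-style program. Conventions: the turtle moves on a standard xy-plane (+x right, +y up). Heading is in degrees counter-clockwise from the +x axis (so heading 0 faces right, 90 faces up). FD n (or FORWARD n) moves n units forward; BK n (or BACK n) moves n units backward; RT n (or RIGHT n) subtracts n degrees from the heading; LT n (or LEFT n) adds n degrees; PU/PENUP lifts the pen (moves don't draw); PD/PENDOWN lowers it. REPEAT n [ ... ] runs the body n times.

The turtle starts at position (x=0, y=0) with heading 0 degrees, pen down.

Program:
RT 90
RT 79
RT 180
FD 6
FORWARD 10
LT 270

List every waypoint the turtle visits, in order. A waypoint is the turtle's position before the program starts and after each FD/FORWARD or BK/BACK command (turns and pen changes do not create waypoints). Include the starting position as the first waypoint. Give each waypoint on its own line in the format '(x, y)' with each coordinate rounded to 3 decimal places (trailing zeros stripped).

Executing turtle program step by step:
Start: pos=(0,0), heading=0, pen down
RT 90: heading 0 -> 270
RT 79: heading 270 -> 191
RT 180: heading 191 -> 11
FD 6: (0,0) -> (5.89,1.145) [heading=11, draw]
FD 10: (5.89,1.145) -> (15.706,3.053) [heading=11, draw]
LT 270: heading 11 -> 281
Final: pos=(15.706,3.053), heading=281, 2 segment(s) drawn
Waypoints (3 total):
(0, 0)
(5.89, 1.145)
(15.706, 3.053)

Answer: (0, 0)
(5.89, 1.145)
(15.706, 3.053)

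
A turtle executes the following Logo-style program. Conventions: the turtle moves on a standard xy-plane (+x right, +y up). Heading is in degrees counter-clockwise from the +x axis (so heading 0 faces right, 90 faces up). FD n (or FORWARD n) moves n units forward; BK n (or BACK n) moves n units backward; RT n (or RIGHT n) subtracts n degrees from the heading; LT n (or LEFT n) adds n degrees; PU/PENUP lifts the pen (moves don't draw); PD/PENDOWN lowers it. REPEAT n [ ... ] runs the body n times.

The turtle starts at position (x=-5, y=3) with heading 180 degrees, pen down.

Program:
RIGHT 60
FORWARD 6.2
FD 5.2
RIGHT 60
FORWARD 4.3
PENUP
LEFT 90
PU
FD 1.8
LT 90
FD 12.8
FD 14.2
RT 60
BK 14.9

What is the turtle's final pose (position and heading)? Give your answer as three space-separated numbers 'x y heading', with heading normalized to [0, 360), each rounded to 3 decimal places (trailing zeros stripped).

Answer: -8.709 -5.886 180

Derivation:
Executing turtle program step by step:
Start: pos=(-5,3), heading=180, pen down
RT 60: heading 180 -> 120
FD 6.2: (-5,3) -> (-8.1,8.369) [heading=120, draw]
FD 5.2: (-8.1,8.369) -> (-10.7,12.873) [heading=120, draw]
RT 60: heading 120 -> 60
FD 4.3: (-10.7,12.873) -> (-8.55,16.597) [heading=60, draw]
PU: pen up
LT 90: heading 60 -> 150
PU: pen up
FD 1.8: (-8.55,16.597) -> (-10.109,17.497) [heading=150, move]
LT 90: heading 150 -> 240
FD 12.8: (-10.109,17.497) -> (-16.509,6.411) [heading=240, move]
FD 14.2: (-16.509,6.411) -> (-23.609,-5.886) [heading=240, move]
RT 60: heading 240 -> 180
BK 14.9: (-23.609,-5.886) -> (-8.709,-5.886) [heading=180, move]
Final: pos=(-8.709,-5.886), heading=180, 3 segment(s) drawn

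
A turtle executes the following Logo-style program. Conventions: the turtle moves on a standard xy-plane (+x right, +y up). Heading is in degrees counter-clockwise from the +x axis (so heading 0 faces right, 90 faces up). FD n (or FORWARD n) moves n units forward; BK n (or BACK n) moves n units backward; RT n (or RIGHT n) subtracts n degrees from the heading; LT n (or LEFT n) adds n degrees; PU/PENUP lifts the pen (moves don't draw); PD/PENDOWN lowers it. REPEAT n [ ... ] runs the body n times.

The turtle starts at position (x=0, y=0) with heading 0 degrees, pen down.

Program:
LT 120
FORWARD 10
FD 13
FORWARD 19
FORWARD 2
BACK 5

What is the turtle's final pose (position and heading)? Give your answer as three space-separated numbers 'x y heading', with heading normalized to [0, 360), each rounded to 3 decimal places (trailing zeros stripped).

Executing turtle program step by step:
Start: pos=(0,0), heading=0, pen down
LT 120: heading 0 -> 120
FD 10: (0,0) -> (-5,8.66) [heading=120, draw]
FD 13: (-5,8.66) -> (-11.5,19.919) [heading=120, draw]
FD 19: (-11.5,19.919) -> (-21,36.373) [heading=120, draw]
FD 2: (-21,36.373) -> (-22,38.105) [heading=120, draw]
BK 5: (-22,38.105) -> (-19.5,33.775) [heading=120, draw]
Final: pos=(-19.5,33.775), heading=120, 5 segment(s) drawn

Answer: -19.5 33.775 120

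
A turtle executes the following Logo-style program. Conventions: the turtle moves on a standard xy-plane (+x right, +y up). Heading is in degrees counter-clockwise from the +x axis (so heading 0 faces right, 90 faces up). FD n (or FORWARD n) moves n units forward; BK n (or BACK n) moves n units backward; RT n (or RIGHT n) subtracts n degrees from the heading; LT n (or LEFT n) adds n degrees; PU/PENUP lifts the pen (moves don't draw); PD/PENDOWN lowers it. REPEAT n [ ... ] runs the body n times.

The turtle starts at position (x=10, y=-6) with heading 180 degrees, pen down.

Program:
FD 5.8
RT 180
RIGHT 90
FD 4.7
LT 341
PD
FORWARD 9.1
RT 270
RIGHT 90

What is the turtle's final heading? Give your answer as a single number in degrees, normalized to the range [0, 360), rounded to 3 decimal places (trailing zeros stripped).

Answer: 251

Derivation:
Executing turtle program step by step:
Start: pos=(10,-6), heading=180, pen down
FD 5.8: (10,-6) -> (4.2,-6) [heading=180, draw]
RT 180: heading 180 -> 0
RT 90: heading 0 -> 270
FD 4.7: (4.2,-6) -> (4.2,-10.7) [heading=270, draw]
LT 341: heading 270 -> 251
PD: pen down
FD 9.1: (4.2,-10.7) -> (1.237,-19.304) [heading=251, draw]
RT 270: heading 251 -> 341
RT 90: heading 341 -> 251
Final: pos=(1.237,-19.304), heading=251, 3 segment(s) drawn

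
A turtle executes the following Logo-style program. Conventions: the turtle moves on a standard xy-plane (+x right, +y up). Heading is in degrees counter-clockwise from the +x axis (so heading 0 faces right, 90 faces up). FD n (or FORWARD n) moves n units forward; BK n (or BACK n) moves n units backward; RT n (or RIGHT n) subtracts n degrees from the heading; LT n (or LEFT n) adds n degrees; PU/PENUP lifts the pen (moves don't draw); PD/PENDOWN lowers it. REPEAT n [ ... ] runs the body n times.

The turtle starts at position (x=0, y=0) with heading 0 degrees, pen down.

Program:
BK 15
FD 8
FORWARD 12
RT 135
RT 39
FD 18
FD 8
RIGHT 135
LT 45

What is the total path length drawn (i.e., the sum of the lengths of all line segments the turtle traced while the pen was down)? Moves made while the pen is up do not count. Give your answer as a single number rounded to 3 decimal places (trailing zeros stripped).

Executing turtle program step by step:
Start: pos=(0,0), heading=0, pen down
BK 15: (0,0) -> (-15,0) [heading=0, draw]
FD 8: (-15,0) -> (-7,0) [heading=0, draw]
FD 12: (-7,0) -> (5,0) [heading=0, draw]
RT 135: heading 0 -> 225
RT 39: heading 225 -> 186
FD 18: (5,0) -> (-12.901,-1.882) [heading=186, draw]
FD 8: (-12.901,-1.882) -> (-20.858,-2.718) [heading=186, draw]
RT 135: heading 186 -> 51
LT 45: heading 51 -> 96
Final: pos=(-20.858,-2.718), heading=96, 5 segment(s) drawn

Segment lengths:
  seg 1: (0,0) -> (-15,0), length = 15
  seg 2: (-15,0) -> (-7,0), length = 8
  seg 3: (-7,0) -> (5,0), length = 12
  seg 4: (5,0) -> (-12.901,-1.882), length = 18
  seg 5: (-12.901,-1.882) -> (-20.858,-2.718), length = 8
Total = 61

Answer: 61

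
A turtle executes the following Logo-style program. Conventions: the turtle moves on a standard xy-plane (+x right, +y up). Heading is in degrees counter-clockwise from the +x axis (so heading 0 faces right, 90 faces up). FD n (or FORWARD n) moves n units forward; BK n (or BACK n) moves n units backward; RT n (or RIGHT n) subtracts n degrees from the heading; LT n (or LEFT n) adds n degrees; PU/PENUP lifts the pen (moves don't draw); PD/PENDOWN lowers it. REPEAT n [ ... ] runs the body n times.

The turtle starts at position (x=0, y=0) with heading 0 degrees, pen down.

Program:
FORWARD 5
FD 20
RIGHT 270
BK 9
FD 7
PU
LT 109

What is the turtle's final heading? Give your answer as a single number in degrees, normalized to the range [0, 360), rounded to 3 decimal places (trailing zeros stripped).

Executing turtle program step by step:
Start: pos=(0,0), heading=0, pen down
FD 5: (0,0) -> (5,0) [heading=0, draw]
FD 20: (5,0) -> (25,0) [heading=0, draw]
RT 270: heading 0 -> 90
BK 9: (25,0) -> (25,-9) [heading=90, draw]
FD 7: (25,-9) -> (25,-2) [heading=90, draw]
PU: pen up
LT 109: heading 90 -> 199
Final: pos=(25,-2), heading=199, 4 segment(s) drawn

Answer: 199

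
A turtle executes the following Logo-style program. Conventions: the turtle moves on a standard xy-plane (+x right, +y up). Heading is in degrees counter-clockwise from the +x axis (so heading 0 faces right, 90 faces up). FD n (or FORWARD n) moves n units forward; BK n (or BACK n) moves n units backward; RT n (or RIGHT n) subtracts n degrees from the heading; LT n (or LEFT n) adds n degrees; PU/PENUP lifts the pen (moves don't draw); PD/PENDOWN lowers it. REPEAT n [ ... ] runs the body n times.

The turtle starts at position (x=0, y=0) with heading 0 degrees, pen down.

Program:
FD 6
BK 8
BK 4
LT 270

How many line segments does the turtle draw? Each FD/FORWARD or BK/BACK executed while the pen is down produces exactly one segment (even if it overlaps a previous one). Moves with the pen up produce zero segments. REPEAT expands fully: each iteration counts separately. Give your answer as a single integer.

Answer: 3

Derivation:
Executing turtle program step by step:
Start: pos=(0,0), heading=0, pen down
FD 6: (0,0) -> (6,0) [heading=0, draw]
BK 8: (6,0) -> (-2,0) [heading=0, draw]
BK 4: (-2,0) -> (-6,0) [heading=0, draw]
LT 270: heading 0 -> 270
Final: pos=(-6,0), heading=270, 3 segment(s) drawn
Segments drawn: 3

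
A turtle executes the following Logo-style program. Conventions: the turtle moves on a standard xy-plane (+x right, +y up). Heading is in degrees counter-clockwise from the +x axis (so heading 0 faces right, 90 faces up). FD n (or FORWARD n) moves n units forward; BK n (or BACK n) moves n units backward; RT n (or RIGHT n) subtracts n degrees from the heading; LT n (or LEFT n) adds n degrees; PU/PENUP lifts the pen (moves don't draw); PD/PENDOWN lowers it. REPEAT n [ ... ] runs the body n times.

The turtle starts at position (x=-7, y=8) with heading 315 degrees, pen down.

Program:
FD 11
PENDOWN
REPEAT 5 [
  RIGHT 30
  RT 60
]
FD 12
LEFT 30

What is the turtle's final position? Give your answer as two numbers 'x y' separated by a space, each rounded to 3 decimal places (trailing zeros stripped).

Executing turtle program step by step:
Start: pos=(-7,8), heading=315, pen down
FD 11: (-7,8) -> (0.778,0.222) [heading=315, draw]
PD: pen down
REPEAT 5 [
  -- iteration 1/5 --
  RT 30: heading 315 -> 285
  RT 60: heading 285 -> 225
  -- iteration 2/5 --
  RT 30: heading 225 -> 195
  RT 60: heading 195 -> 135
  -- iteration 3/5 --
  RT 30: heading 135 -> 105
  RT 60: heading 105 -> 45
  -- iteration 4/5 --
  RT 30: heading 45 -> 15
  RT 60: heading 15 -> 315
  -- iteration 5/5 --
  RT 30: heading 315 -> 285
  RT 60: heading 285 -> 225
]
FD 12: (0.778,0.222) -> (-7.707,-8.263) [heading=225, draw]
LT 30: heading 225 -> 255
Final: pos=(-7.707,-8.263), heading=255, 2 segment(s) drawn

Answer: -7.707 -8.263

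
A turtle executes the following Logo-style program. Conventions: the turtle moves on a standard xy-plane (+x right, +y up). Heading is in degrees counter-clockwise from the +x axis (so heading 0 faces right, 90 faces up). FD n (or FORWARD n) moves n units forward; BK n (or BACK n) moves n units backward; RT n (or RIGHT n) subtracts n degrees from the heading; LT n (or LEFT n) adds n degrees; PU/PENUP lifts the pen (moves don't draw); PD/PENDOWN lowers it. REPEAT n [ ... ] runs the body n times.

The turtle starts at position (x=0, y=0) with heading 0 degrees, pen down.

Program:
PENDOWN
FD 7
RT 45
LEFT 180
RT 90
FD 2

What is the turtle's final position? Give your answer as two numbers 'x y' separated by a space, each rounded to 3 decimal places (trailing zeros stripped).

Executing turtle program step by step:
Start: pos=(0,0), heading=0, pen down
PD: pen down
FD 7: (0,0) -> (7,0) [heading=0, draw]
RT 45: heading 0 -> 315
LT 180: heading 315 -> 135
RT 90: heading 135 -> 45
FD 2: (7,0) -> (8.414,1.414) [heading=45, draw]
Final: pos=(8.414,1.414), heading=45, 2 segment(s) drawn

Answer: 8.414 1.414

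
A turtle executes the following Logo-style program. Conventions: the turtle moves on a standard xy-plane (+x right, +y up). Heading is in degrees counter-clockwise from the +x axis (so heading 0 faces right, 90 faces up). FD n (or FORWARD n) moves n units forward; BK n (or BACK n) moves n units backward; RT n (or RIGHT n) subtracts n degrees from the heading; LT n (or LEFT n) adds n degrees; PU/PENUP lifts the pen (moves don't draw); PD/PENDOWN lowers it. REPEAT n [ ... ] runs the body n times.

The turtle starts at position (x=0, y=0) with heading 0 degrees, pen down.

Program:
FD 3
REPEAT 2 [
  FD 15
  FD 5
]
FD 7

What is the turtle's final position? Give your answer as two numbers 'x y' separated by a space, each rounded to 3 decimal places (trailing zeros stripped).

Executing turtle program step by step:
Start: pos=(0,0), heading=0, pen down
FD 3: (0,0) -> (3,0) [heading=0, draw]
REPEAT 2 [
  -- iteration 1/2 --
  FD 15: (3,0) -> (18,0) [heading=0, draw]
  FD 5: (18,0) -> (23,0) [heading=0, draw]
  -- iteration 2/2 --
  FD 15: (23,0) -> (38,0) [heading=0, draw]
  FD 5: (38,0) -> (43,0) [heading=0, draw]
]
FD 7: (43,0) -> (50,0) [heading=0, draw]
Final: pos=(50,0), heading=0, 6 segment(s) drawn

Answer: 50 0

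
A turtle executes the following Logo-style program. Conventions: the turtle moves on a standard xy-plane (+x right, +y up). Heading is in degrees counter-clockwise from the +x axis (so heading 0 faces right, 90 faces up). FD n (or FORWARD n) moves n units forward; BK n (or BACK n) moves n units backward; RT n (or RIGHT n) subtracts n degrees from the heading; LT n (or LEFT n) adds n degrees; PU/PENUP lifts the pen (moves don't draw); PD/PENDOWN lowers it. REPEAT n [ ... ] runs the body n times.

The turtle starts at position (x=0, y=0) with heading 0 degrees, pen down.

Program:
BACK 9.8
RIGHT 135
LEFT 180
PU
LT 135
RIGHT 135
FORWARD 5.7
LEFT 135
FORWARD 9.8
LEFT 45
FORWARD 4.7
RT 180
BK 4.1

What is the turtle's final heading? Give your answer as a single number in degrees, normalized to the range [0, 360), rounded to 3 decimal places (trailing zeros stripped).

Answer: 45

Derivation:
Executing turtle program step by step:
Start: pos=(0,0), heading=0, pen down
BK 9.8: (0,0) -> (-9.8,0) [heading=0, draw]
RT 135: heading 0 -> 225
LT 180: heading 225 -> 45
PU: pen up
LT 135: heading 45 -> 180
RT 135: heading 180 -> 45
FD 5.7: (-9.8,0) -> (-5.769,4.031) [heading=45, move]
LT 135: heading 45 -> 180
FD 9.8: (-5.769,4.031) -> (-15.569,4.031) [heading=180, move]
LT 45: heading 180 -> 225
FD 4.7: (-15.569,4.031) -> (-18.893,0.707) [heading=225, move]
RT 180: heading 225 -> 45
BK 4.1: (-18.893,0.707) -> (-21.792,-2.192) [heading=45, move]
Final: pos=(-21.792,-2.192), heading=45, 1 segment(s) drawn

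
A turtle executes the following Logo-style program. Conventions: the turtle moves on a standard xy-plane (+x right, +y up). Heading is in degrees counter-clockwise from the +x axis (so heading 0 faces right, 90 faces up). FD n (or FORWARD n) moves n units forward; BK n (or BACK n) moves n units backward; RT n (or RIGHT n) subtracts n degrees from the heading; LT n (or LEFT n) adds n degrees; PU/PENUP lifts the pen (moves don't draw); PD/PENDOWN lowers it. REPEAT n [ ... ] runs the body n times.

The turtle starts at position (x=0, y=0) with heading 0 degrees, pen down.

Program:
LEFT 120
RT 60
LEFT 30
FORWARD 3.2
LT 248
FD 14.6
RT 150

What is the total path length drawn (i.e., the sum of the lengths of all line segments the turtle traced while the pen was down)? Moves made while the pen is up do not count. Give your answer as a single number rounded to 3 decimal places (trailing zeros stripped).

Answer: 17.8

Derivation:
Executing turtle program step by step:
Start: pos=(0,0), heading=0, pen down
LT 120: heading 0 -> 120
RT 60: heading 120 -> 60
LT 30: heading 60 -> 90
FD 3.2: (0,0) -> (0,3.2) [heading=90, draw]
LT 248: heading 90 -> 338
FD 14.6: (0,3.2) -> (13.537,-2.269) [heading=338, draw]
RT 150: heading 338 -> 188
Final: pos=(13.537,-2.269), heading=188, 2 segment(s) drawn

Segment lengths:
  seg 1: (0,0) -> (0,3.2), length = 3.2
  seg 2: (0,3.2) -> (13.537,-2.269), length = 14.6
Total = 17.8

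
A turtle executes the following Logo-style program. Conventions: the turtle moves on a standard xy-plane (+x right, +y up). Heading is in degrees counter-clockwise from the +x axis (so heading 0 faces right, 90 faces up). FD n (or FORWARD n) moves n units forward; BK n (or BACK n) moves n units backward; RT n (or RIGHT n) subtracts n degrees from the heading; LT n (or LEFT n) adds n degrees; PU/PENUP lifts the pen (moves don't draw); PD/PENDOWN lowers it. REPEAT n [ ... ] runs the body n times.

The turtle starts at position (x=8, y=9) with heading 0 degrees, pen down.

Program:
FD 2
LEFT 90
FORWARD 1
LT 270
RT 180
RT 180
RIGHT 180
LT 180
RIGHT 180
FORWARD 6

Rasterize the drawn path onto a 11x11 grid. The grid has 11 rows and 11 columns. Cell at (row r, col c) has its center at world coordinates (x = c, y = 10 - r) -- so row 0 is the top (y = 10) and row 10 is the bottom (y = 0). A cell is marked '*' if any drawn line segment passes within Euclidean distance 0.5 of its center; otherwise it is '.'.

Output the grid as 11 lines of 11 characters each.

Answer: ....*******
........***
...........
...........
...........
...........
...........
...........
...........
...........
...........

Derivation:
Segment 0: (8,9) -> (10,9)
Segment 1: (10,9) -> (10,10)
Segment 2: (10,10) -> (4,10)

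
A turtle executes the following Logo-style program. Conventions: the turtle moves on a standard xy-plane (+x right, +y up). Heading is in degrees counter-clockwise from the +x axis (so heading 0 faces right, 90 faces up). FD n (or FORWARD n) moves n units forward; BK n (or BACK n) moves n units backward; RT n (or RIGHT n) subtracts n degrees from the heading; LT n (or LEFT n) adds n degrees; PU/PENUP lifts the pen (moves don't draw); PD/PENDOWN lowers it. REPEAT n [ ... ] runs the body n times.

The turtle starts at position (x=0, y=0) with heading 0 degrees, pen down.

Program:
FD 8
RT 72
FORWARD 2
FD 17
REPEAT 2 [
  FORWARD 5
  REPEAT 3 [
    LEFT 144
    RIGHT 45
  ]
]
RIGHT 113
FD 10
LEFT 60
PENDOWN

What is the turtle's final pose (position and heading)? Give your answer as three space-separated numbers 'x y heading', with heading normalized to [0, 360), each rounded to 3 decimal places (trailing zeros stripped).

Executing turtle program step by step:
Start: pos=(0,0), heading=0, pen down
FD 8: (0,0) -> (8,0) [heading=0, draw]
RT 72: heading 0 -> 288
FD 2: (8,0) -> (8.618,-1.902) [heading=288, draw]
FD 17: (8.618,-1.902) -> (13.871,-18.07) [heading=288, draw]
REPEAT 2 [
  -- iteration 1/2 --
  FD 5: (13.871,-18.07) -> (15.416,-22.825) [heading=288, draw]
  REPEAT 3 [
    -- iteration 1/3 --
    LT 144: heading 288 -> 72
    RT 45: heading 72 -> 27
    -- iteration 2/3 --
    LT 144: heading 27 -> 171
    RT 45: heading 171 -> 126
    -- iteration 3/3 --
    LT 144: heading 126 -> 270
    RT 45: heading 270 -> 225
  ]
  -- iteration 2/2 --
  FD 5: (15.416,-22.825) -> (11.881,-26.361) [heading=225, draw]
  REPEAT 3 [
    -- iteration 1/3 --
    LT 144: heading 225 -> 9
    RT 45: heading 9 -> 324
    -- iteration 2/3 --
    LT 144: heading 324 -> 108
    RT 45: heading 108 -> 63
    -- iteration 3/3 --
    LT 144: heading 63 -> 207
    RT 45: heading 207 -> 162
  ]
]
RT 113: heading 162 -> 49
FD 10: (11.881,-26.361) -> (18.441,-18.814) [heading=49, draw]
LT 60: heading 49 -> 109
PD: pen down
Final: pos=(18.441,-18.814), heading=109, 6 segment(s) drawn

Answer: 18.441 -18.814 109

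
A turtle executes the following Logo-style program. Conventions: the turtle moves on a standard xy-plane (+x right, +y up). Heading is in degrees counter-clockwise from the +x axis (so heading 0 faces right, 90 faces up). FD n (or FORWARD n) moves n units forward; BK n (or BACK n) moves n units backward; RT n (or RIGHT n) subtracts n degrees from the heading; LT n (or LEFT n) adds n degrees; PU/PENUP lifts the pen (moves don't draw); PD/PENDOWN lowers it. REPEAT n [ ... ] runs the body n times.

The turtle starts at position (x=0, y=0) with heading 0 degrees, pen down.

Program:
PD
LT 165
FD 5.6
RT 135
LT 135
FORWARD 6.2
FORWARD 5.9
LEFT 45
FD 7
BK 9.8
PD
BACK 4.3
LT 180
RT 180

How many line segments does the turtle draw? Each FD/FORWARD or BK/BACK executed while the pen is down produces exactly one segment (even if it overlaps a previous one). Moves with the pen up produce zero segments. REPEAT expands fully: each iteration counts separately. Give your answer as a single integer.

Answer: 6

Derivation:
Executing turtle program step by step:
Start: pos=(0,0), heading=0, pen down
PD: pen down
LT 165: heading 0 -> 165
FD 5.6: (0,0) -> (-5.409,1.449) [heading=165, draw]
RT 135: heading 165 -> 30
LT 135: heading 30 -> 165
FD 6.2: (-5.409,1.449) -> (-11.398,3.054) [heading=165, draw]
FD 5.9: (-11.398,3.054) -> (-17.097,4.581) [heading=165, draw]
LT 45: heading 165 -> 210
FD 7: (-17.097,4.581) -> (-23.159,1.081) [heading=210, draw]
BK 9.8: (-23.159,1.081) -> (-14.672,5.981) [heading=210, draw]
PD: pen down
BK 4.3: (-14.672,5.981) -> (-10.948,8.131) [heading=210, draw]
LT 180: heading 210 -> 30
RT 180: heading 30 -> 210
Final: pos=(-10.948,8.131), heading=210, 6 segment(s) drawn
Segments drawn: 6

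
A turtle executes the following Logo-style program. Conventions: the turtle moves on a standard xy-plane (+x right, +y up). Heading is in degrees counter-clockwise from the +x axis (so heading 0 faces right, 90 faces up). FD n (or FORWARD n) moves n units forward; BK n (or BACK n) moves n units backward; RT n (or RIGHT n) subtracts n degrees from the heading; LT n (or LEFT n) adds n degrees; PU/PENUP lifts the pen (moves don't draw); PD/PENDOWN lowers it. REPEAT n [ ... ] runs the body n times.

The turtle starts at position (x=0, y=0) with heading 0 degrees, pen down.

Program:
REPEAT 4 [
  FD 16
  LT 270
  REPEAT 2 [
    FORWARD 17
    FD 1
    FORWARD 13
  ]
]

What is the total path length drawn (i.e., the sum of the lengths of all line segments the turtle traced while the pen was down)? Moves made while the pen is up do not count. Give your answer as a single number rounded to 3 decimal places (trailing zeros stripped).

Executing turtle program step by step:
Start: pos=(0,0), heading=0, pen down
REPEAT 4 [
  -- iteration 1/4 --
  FD 16: (0,0) -> (16,0) [heading=0, draw]
  LT 270: heading 0 -> 270
  REPEAT 2 [
    -- iteration 1/2 --
    FD 17: (16,0) -> (16,-17) [heading=270, draw]
    FD 1: (16,-17) -> (16,-18) [heading=270, draw]
    FD 13: (16,-18) -> (16,-31) [heading=270, draw]
    -- iteration 2/2 --
    FD 17: (16,-31) -> (16,-48) [heading=270, draw]
    FD 1: (16,-48) -> (16,-49) [heading=270, draw]
    FD 13: (16,-49) -> (16,-62) [heading=270, draw]
  ]
  -- iteration 2/4 --
  FD 16: (16,-62) -> (16,-78) [heading=270, draw]
  LT 270: heading 270 -> 180
  REPEAT 2 [
    -- iteration 1/2 --
    FD 17: (16,-78) -> (-1,-78) [heading=180, draw]
    FD 1: (-1,-78) -> (-2,-78) [heading=180, draw]
    FD 13: (-2,-78) -> (-15,-78) [heading=180, draw]
    -- iteration 2/2 --
    FD 17: (-15,-78) -> (-32,-78) [heading=180, draw]
    FD 1: (-32,-78) -> (-33,-78) [heading=180, draw]
    FD 13: (-33,-78) -> (-46,-78) [heading=180, draw]
  ]
  -- iteration 3/4 --
  FD 16: (-46,-78) -> (-62,-78) [heading=180, draw]
  LT 270: heading 180 -> 90
  REPEAT 2 [
    -- iteration 1/2 --
    FD 17: (-62,-78) -> (-62,-61) [heading=90, draw]
    FD 1: (-62,-61) -> (-62,-60) [heading=90, draw]
    FD 13: (-62,-60) -> (-62,-47) [heading=90, draw]
    -- iteration 2/2 --
    FD 17: (-62,-47) -> (-62,-30) [heading=90, draw]
    FD 1: (-62,-30) -> (-62,-29) [heading=90, draw]
    FD 13: (-62,-29) -> (-62,-16) [heading=90, draw]
  ]
  -- iteration 4/4 --
  FD 16: (-62,-16) -> (-62,0) [heading=90, draw]
  LT 270: heading 90 -> 0
  REPEAT 2 [
    -- iteration 1/2 --
    FD 17: (-62,0) -> (-45,0) [heading=0, draw]
    FD 1: (-45,0) -> (-44,0) [heading=0, draw]
    FD 13: (-44,0) -> (-31,0) [heading=0, draw]
    -- iteration 2/2 --
    FD 17: (-31,0) -> (-14,0) [heading=0, draw]
    FD 1: (-14,0) -> (-13,0) [heading=0, draw]
    FD 13: (-13,0) -> (0,0) [heading=0, draw]
  ]
]
Final: pos=(0,0), heading=0, 28 segment(s) drawn

Segment lengths:
  seg 1: (0,0) -> (16,0), length = 16
  seg 2: (16,0) -> (16,-17), length = 17
  seg 3: (16,-17) -> (16,-18), length = 1
  seg 4: (16,-18) -> (16,-31), length = 13
  seg 5: (16,-31) -> (16,-48), length = 17
  seg 6: (16,-48) -> (16,-49), length = 1
  seg 7: (16,-49) -> (16,-62), length = 13
  seg 8: (16,-62) -> (16,-78), length = 16
  seg 9: (16,-78) -> (-1,-78), length = 17
  seg 10: (-1,-78) -> (-2,-78), length = 1
  seg 11: (-2,-78) -> (-15,-78), length = 13
  seg 12: (-15,-78) -> (-32,-78), length = 17
  seg 13: (-32,-78) -> (-33,-78), length = 1
  seg 14: (-33,-78) -> (-46,-78), length = 13
  seg 15: (-46,-78) -> (-62,-78), length = 16
  seg 16: (-62,-78) -> (-62,-61), length = 17
  seg 17: (-62,-61) -> (-62,-60), length = 1
  seg 18: (-62,-60) -> (-62,-47), length = 13
  seg 19: (-62,-47) -> (-62,-30), length = 17
  seg 20: (-62,-30) -> (-62,-29), length = 1
  seg 21: (-62,-29) -> (-62,-16), length = 13
  seg 22: (-62,-16) -> (-62,0), length = 16
  seg 23: (-62,0) -> (-45,0), length = 17
  seg 24: (-45,0) -> (-44,0), length = 1
  seg 25: (-44,0) -> (-31,0), length = 13
  seg 26: (-31,0) -> (-14,0), length = 17
  seg 27: (-14,0) -> (-13,0), length = 1
  seg 28: (-13,0) -> (0,0), length = 13
Total = 312

Answer: 312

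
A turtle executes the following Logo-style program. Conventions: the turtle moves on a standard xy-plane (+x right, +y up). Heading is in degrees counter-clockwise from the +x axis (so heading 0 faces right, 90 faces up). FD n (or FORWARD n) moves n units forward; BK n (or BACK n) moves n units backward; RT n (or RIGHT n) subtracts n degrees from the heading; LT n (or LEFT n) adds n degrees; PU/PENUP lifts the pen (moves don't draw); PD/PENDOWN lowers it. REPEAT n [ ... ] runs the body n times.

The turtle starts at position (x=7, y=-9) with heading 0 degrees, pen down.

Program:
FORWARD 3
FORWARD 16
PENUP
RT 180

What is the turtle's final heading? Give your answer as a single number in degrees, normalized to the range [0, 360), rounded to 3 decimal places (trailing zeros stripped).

Answer: 180

Derivation:
Executing turtle program step by step:
Start: pos=(7,-9), heading=0, pen down
FD 3: (7,-9) -> (10,-9) [heading=0, draw]
FD 16: (10,-9) -> (26,-9) [heading=0, draw]
PU: pen up
RT 180: heading 0 -> 180
Final: pos=(26,-9), heading=180, 2 segment(s) drawn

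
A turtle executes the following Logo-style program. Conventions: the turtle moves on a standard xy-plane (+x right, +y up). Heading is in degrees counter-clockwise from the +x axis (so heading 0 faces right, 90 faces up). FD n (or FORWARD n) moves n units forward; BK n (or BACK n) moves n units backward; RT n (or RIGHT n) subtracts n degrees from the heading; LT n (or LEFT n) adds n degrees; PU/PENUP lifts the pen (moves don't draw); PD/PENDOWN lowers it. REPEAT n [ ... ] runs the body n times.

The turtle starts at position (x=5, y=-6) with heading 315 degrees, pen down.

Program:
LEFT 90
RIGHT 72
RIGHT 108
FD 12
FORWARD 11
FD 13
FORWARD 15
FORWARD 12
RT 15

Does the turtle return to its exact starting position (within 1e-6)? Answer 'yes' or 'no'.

Answer: no

Derivation:
Executing turtle program step by step:
Start: pos=(5,-6), heading=315, pen down
LT 90: heading 315 -> 45
RT 72: heading 45 -> 333
RT 108: heading 333 -> 225
FD 12: (5,-6) -> (-3.485,-14.485) [heading=225, draw]
FD 11: (-3.485,-14.485) -> (-11.263,-22.263) [heading=225, draw]
FD 13: (-11.263,-22.263) -> (-20.456,-31.456) [heading=225, draw]
FD 15: (-20.456,-31.456) -> (-31.062,-42.062) [heading=225, draw]
FD 12: (-31.062,-42.062) -> (-39.548,-50.548) [heading=225, draw]
RT 15: heading 225 -> 210
Final: pos=(-39.548,-50.548), heading=210, 5 segment(s) drawn

Start position: (5, -6)
Final position: (-39.548, -50.548)
Distance = 63; >= 1e-6 -> NOT closed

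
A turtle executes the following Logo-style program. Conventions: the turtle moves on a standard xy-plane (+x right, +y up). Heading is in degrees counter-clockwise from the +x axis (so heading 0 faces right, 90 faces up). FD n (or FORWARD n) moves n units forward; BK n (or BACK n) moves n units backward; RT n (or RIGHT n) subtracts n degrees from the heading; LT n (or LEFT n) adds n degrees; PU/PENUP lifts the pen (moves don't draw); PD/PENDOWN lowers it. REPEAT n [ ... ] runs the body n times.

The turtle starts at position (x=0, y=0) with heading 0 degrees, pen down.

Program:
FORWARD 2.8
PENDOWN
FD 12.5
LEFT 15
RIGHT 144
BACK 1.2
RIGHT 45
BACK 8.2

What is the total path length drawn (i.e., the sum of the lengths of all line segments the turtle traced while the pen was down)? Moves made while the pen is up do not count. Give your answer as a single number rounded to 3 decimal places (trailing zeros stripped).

Answer: 24.7

Derivation:
Executing turtle program step by step:
Start: pos=(0,0), heading=0, pen down
FD 2.8: (0,0) -> (2.8,0) [heading=0, draw]
PD: pen down
FD 12.5: (2.8,0) -> (15.3,0) [heading=0, draw]
LT 15: heading 0 -> 15
RT 144: heading 15 -> 231
BK 1.2: (15.3,0) -> (16.055,0.933) [heading=231, draw]
RT 45: heading 231 -> 186
BK 8.2: (16.055,0.933) -> (24.21,1.79) [heading=186, draw]
Final: pos=(24.21,1.79), heading=186, 4 segment(s) drawn

Segment lengths:
  seg 1: (0,0) -> (2.8,0), length = 2.8
  seg 2: (2.8,0) -> (15.3,0), length = 12.5
  seg 3: (15.3,0) -> (16.055,0.933), length = 1.2
  seg 4: (16.055,0.933) -> (24.21,1.79), length = 8.2
Total = 24.7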